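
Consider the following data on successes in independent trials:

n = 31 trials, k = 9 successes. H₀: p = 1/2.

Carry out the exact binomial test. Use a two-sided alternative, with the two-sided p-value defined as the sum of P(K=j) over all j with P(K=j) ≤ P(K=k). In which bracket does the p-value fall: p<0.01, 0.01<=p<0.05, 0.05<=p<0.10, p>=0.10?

p-value bracket: 0.01<=p<0.05

Exact binomial: n=31, k=9, p₀=1/2=0.5000
P(X=j) = C(n,j)·p₀^j·(1−p₀)^(n−j); p = Σ P(X=j) over j with P(X=j) ≤ P(X=9)
p-value (two-sided) = 0.02945
→ bracket: 0.01<=p<0.05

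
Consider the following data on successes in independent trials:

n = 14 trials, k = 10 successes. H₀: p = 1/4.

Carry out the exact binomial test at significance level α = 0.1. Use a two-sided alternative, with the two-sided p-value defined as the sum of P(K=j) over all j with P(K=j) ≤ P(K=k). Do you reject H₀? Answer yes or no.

reject H₀: yes

Exact binomial: n=14, k=10, p₀=1/4=0.2500
P(X=j) = C(n,j)·p₀^j·(1−p₀)^(n−j); p = Σ P(X=j) over j with P(X=j) ≤ P(X=10)
p-value (two-sided) = 0.00034
At α=0.1: p < α → reject H₀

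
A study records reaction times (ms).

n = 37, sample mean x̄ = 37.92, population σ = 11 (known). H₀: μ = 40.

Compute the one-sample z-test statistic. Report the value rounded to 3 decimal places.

SE = σ/√n = 11/√37 = 1.8084
z = (x̄−μ₀)/SE = (37.92−40)/1.8084 = -1.1502

test statistic = -1.150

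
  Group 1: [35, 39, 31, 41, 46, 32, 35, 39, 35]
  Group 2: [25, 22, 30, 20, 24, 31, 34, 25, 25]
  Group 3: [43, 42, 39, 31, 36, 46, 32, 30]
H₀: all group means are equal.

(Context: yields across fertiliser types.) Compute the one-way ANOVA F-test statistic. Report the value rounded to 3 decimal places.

test statistic = 13.604

Group means [37.00, 26.22, 37.38], grand mean 33.385
SSB = Σnᵢ(x̄ᵢ−x̄)² = 706.723; SSW = ΣΣ(x−x̄ᵢ)² = 597.431
MSB = 706.723/2 = 353.3616; MSW = 597.431/23 = 25.9752
F = MSB/MSW = 13.6038
df = (2, 23)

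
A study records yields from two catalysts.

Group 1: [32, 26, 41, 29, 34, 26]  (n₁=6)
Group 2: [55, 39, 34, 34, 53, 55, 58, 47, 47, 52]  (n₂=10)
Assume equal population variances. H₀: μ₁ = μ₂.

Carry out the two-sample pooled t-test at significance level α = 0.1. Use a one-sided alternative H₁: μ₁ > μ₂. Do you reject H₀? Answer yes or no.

x̄₁=31.333, s₁=5.715, n₁=6
x̄₂=47.400, s₂=8.884, n₂=10
s_p² = [5·5.715² + 9·8.884²]/14 = 62.4095
SE = √(s_p²·(1/6+1/10)) = 4.0795
t = (31.333−47.400)/4.0795 = -3.9384
df = 14
p-value (one-sided, H₁ greater) = 0.99926
At α=0.1: p ≥ α → fail to reject H₀

reject H₀: no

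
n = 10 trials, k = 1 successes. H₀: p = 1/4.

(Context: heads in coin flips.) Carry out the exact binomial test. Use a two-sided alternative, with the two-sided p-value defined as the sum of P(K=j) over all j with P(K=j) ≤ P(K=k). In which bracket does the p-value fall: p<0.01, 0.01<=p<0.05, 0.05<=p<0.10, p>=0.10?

p-value bracket: p>=0.10

Exact binomial: n=10, k=1, p₀=1/4=0.2500
P(X=j) = C(n,j)·p₀^j·(1−p₀)^(n−j); p = Σ P(X=j) over j with P(X=j) ≤ P(X=1)
p-value (two-sided) = 0.46815
→ bracket: p>=0.10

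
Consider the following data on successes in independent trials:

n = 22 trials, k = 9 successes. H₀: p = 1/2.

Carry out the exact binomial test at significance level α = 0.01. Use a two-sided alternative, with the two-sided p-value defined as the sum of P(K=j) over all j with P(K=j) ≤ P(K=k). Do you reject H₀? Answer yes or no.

Exact binomial: n=22, k=9, p₀=1/2=0.5000
P(X=j) = C(n,j)·p₀^j·(1−p₀)^(n−j); p = Σ P(X=j) over j with P(X=j) ≤ P(X=9)
p-value (two-sided) = 0.52347
At α=0.01: p ≥ α → fail to reject H₀

reject H₀: no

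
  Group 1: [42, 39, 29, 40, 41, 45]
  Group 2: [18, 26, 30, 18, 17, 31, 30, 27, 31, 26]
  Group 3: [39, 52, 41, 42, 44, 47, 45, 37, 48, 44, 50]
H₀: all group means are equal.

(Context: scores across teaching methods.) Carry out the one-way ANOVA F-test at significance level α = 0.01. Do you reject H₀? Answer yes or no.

reject H₀: yes

Group means [39.33, 25.40, 44.45], grand mean 36.259
SSB = Σnᵢ(x̄ᵢ−x̄)² = 1974.725; SSW = ΣΣ(x−x̄ᵢ)² = 648.461
MSB = 1974.725/2 = 987.3623; MSW = 648.461/24 = 27.0192
F = MSB/MSW = 36.5430
df = (2, 24)
p-value (upper-tail) = 0.00000
At α=0.01: p < α → reject H₀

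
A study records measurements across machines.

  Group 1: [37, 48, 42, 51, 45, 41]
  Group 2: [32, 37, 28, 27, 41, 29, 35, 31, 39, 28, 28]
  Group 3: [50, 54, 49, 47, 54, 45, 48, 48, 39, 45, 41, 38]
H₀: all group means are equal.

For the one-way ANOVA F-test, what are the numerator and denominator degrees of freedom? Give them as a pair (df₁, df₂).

degrees of freedom = [2, 26]

k = 3 groups, N = 29 total
df = (k−1, N−k) = (3−1, 29−3) = (2, 26)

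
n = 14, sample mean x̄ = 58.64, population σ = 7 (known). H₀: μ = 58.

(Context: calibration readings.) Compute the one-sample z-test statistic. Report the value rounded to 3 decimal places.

test statistic = 0.342

SE = σ/√n = 7/√14 = 1.8708
z = (x̄−μ₀)/SE = (58.64−58)/1.8708 = 0.3421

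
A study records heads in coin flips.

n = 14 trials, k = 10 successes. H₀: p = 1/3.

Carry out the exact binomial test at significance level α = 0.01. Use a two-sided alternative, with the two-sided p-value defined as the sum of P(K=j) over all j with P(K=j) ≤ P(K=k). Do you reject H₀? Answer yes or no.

reject H₀: yes

Exact binomial: n=14, k=10, p₀=1/3=0.3333
P(X=j) = C(n,j)·p₀^j·(1−p₀)^(n−j); p = Σ P(X=j) over j with P(X=j) ≤ P(X=10)
p-value (two-sided) = 0.00404
At α=0.01: p < α → reject H₀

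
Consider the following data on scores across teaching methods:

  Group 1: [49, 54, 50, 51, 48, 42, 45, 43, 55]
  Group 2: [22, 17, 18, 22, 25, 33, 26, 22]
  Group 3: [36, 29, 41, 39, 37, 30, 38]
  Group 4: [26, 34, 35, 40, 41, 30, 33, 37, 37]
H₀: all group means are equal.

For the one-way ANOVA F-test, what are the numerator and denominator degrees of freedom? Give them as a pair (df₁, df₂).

degrees of freedom = [3, 29]

k = 4 groups, N = 33 total
df = (k−1, N−k) = (4−1, 33−4) = (3, 29)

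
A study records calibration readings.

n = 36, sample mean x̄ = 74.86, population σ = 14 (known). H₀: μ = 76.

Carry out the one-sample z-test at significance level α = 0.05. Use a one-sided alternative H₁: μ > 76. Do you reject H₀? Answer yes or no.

SE = σ/√n = 14/√36 = 2.3333
z = (x̄−μ₀)/SE = (74.86−76)/2.3333 = -0.4886
p-value (one-sided, H₁ greater) = 0.68743
At α=0.05: p ≥ α → fail to reject H₀

reject H₀: no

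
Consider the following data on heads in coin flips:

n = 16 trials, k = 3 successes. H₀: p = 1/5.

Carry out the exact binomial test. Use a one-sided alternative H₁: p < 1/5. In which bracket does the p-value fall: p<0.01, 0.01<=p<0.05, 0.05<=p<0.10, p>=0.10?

Exact binomial: n=16, k=3, p₀=1/5=0.2000
P(X≤3) from Σ C(n,i)·p₀^i·(1−p₀)^(n−i)
p-value (one-sided, H₁ less) = 0.59813
→ bracket: p>=0.10

p-value bracket: p>=0.10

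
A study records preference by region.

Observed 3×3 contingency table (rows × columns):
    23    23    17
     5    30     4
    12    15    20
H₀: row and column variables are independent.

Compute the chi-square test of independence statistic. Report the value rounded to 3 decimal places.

test statistic = 24.624

Row totals [63, 39, 47], col totals [40, 68, 41], n=149
χ² = (23−16.91)²/16.91 + (23−28.75)²/28.75 + (17−17.34)²/17.34 + (5−10.47)²/10.47 + (30−17.80)²/17.80 + (4−10.73)²/10.73 + (12−12.62)²/12.62 + (15−21.45)²/21.45 + (20−12.93)²/12.93 = 24.6237
df = 4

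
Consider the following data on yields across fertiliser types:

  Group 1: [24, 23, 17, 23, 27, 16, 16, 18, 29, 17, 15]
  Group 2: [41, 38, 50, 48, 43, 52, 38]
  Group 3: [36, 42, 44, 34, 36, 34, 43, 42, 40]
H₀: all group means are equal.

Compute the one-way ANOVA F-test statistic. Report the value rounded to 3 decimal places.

test statistic = 62.440

Group means [20.45, 44.29, 39.00], grand mean 32.815
SSB = Σnᵢ(x̄ᵢ−x̄)² = 2945.918; SSW = ΣΣ(x−x̄ᵢ)² = 566.156
MSB = 2945.918/2 = 1472.9591; MSW = 566.156/24 = 23.5898
F = MSB/MSW = 62.4404
df = (2, 24)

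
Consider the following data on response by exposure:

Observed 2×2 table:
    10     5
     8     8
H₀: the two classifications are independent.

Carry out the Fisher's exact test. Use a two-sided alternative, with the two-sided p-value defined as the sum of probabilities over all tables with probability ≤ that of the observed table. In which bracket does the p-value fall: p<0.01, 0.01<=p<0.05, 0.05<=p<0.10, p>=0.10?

p-value bracket: p>=0.10

Margins: r₁=15, r₂=16, c₁=18, c₂=13, n=31
p_obs = C(15,10)·C(16,8)/C(31,18); sum pmf over tables with pmf ≤ p_obs
p-value (two-sided) = 0.47255
→ bracket: p>=0.10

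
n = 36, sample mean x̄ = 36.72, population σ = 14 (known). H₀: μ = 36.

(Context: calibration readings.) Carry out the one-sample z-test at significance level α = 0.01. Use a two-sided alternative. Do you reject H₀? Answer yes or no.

reject H₀: no

SE = σ/√n = 14/√36 = 2.3333
z = (x̄−μ₀)/SE = (36.72−36)/2.3333 = 0.3086
p-value (two-sided) = 0.75765
At α=0.01: p ≥ α → fail to reject H₀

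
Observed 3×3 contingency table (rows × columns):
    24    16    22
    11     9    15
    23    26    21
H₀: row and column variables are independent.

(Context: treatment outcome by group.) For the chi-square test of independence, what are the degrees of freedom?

df = (r−1)(c−1) = (3−1)·(3−1) = 4

degrees of freedom = 4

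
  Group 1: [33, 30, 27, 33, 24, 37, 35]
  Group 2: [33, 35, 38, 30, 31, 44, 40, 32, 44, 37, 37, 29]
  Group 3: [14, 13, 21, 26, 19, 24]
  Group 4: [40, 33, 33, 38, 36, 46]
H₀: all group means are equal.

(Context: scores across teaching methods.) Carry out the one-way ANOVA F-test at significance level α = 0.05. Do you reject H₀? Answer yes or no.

reject H₀: yes

Group means [31.29, 35.83, 19.50, 37.67], grand mean 32.000
SSB = Σnᵢ(x̄ᵢ−x̄)² = 1310.071; SSW = ΣΣ(x−x̄ᵢ)² = 669.929
MSB = 1310.071/3 = 436.6905; MSW = 669.929/27 = 24.8122
F = MSB/MSW = 17.5999
df = (3, 27)
p-value (upper-tail) = 0.00000
At α=0.05: p < α → reject H₀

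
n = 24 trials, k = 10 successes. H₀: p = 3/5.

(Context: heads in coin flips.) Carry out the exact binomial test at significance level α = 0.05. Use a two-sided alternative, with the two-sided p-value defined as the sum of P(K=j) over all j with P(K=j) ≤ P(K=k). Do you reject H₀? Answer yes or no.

reject H₀: no

Exact binomial: n=24, k=10, p₀=3/5=0.6000
P(X=j) = C(n,j)·p₀^j·(1−p₀)^(n−j); p = Σ P(X=j) over j with P(X=j) ≤ P(X=10)
p-value (two-sided) = 0.09346
At α=0.05: p ≥ α → fail to reject H₀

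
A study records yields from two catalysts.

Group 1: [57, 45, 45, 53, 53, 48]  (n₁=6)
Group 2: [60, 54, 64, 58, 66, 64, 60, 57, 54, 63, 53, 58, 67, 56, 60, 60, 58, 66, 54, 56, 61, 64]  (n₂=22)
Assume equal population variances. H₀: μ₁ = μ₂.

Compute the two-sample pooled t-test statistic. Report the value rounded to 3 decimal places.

x̄₁=50.167, s₁=4.916, n₁=6
x̄₂=59.682, s₂=4.292, n₂=22
s_p² = [5·4.916² + 21·4.292²]/26 = 19.5233
SE = √(s_p²·(1/6+1/22)) = 2.0350
t = (50.167−59.682)/2.0350 = -4.6757
df = 26

test statistic = -4.676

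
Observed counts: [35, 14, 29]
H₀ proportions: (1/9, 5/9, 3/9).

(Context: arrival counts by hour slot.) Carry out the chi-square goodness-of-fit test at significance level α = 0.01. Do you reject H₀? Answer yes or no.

n = 78; E_i = n·p_i = [8.67, 43.33, 26.00]
χ² = (35−8.67)²/8.67 + (14−43.33)²/43.33 + (29−26.00)²/26.00 = 100.2154
df = 2
p-value (upper-tail) = 0.00000
At α=0.01: p < α → reject H₀

reject H₀: yes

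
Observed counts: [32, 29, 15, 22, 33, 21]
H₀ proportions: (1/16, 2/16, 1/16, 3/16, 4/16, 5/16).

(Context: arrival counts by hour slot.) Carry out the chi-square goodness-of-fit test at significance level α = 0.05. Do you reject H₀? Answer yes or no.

reject H₀: yes

n = 152; E_i = n·p_i = [9.50, 19.00, 9.50, 28.50, 38.00, 47.50]
χ² = (32−9.50)²/9.50 + (29−19.00)²/19.00 + (15−9.50)²/9.50 + (22−28.50)²/28.50 + (33−38.00)²/38.00 + (21−47.50)²/47.50 = 78.6614
df = 5
p-value (upper-tail) = 0.00000
At α=0.05: p < α → reject H₀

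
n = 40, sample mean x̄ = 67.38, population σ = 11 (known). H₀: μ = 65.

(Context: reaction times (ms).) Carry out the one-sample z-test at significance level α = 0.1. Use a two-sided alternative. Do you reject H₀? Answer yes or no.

reject H₀: no

SE = σ/√n = 11/√40 = 1.7393
z = (x̄−μ₀)/SE = (67.38−65)/1.7393 = 1.3684
p-value (two-sided) = 0.17119
At α=0.1: p ≥ α → fail to reject H₀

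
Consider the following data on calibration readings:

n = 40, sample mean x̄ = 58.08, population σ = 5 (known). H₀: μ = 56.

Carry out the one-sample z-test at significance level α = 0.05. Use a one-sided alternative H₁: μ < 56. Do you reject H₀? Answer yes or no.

SE = σ/√n = 5/√40 = 0.7906
z = (x̄−μ₀)/SE = (58.08−56)/0.7906 = 2.6310
p-value (one-sided, H₁ less) = 0.99574
At α=0.05: p ≥ α → fail to reject H₀

reject H₀: no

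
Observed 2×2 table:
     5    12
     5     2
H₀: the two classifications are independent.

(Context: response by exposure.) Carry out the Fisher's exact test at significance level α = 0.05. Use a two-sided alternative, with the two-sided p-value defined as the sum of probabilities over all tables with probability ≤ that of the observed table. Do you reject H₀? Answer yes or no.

reject H₀: no

Margins: r₁=17, r₂=7, c₁=10, c₂=14, n=24
p_obs = C(17,5)·C(7,5)/C(24,10); sum pmf over tables with pmf ≤ p_obs
p-value (two-sided) = 0.08501
At α=0.05: p ≥ α → fail to reject H₀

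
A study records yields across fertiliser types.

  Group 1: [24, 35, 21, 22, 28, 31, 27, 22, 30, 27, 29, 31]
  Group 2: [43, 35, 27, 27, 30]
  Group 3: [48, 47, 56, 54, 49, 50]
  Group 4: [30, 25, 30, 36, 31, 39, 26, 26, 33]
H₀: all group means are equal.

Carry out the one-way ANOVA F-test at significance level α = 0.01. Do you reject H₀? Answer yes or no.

Group means [27.25, 32.40, 50.67, 30.67], grand mean 33.406
SSB = Σnᵢ(x̄ᵢ−x̄)² = 2314.935; SSW = ΣΣ(x−x̄ᵢ)² = 630.783
MSB = 2314.935/3 = 771.6451; MSW = 630.783/28 = 22.5280
F = MSB/MSW = 34.2528
df = (3, 28)
p-value (upper-tail) = 0.00000
At α=0.01: p < α → reject H₀

reject H₀: yes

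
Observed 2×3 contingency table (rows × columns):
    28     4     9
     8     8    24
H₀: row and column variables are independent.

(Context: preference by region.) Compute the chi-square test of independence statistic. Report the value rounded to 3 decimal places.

test statistic = 19.253

Row totals [41, 40], col totals [36, 12, 33], n=81
χ² = (28−18.22)²/18.22 + (4−6.07)²/6.07 + (9−16.70)²/16.70 + (8−17.78)²/17.78 + (8−5.93)²/5.93 + (24−16.30)²/16.30 = 19.2532
df = 2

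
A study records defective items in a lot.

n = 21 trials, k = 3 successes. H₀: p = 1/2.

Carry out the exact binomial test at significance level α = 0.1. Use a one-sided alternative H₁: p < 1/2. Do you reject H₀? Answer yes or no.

reject H₀: yes

Exact binomial: n=21, k=3, p₀=1/2=0.5000
P(X≤3) from Σ C(n,i)·p₀^i·(1−p₀)^(n−i)
p-value (one-sided, H₁ less) = 0.00074
At α=0.1: p < α → reject H₀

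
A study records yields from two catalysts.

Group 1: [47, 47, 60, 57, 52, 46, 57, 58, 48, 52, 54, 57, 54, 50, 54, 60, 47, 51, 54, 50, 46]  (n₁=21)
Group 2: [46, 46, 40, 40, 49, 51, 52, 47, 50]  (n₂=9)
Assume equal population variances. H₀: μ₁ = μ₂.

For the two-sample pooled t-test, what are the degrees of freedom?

df = n₁ + n₂ − 2 = 21 + 9 − 2 = 28

degrees of freedom = 28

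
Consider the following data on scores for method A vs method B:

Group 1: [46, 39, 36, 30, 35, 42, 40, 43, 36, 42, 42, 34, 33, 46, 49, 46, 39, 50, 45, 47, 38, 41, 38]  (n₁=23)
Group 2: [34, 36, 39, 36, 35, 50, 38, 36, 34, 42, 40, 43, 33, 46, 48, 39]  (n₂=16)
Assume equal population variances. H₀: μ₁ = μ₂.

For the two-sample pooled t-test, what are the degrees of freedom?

degrees of freedom = 37

df = n₁ + n₂ − 2 = 23 + 16 − 2 = 37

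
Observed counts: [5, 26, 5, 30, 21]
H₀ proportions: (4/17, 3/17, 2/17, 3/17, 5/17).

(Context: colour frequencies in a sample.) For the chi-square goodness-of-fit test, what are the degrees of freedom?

df = k − 1 = 5 − 1 = 4

degrees of freedom = 4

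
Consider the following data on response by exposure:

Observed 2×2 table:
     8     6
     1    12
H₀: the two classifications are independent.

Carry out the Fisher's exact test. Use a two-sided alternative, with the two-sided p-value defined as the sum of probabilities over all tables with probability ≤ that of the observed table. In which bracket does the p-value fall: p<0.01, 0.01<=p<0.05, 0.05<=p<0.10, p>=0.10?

Margins: r₁=14, r₂=13, c₁=9, c₂=18, n=27
p_obs = C(14,8)·C(13,1)/C(27,9); sum pmf over tables with pmf ≤ p_obs
p-value (two-sided) = 0.01275
→ bracket: 0.01<=p<0.05

p-value bracket: 0.01<=p<0.05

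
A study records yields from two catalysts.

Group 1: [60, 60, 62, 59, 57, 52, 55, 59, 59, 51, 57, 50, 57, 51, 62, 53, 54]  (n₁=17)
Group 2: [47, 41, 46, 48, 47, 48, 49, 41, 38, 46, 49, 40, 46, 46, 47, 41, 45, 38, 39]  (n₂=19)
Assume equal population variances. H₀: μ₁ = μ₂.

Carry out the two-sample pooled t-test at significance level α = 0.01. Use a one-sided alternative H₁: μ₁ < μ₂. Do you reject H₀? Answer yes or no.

x̄₁=56.353, s₁=3.936, n₁=17
x̄₂=44.316, s₂=3.830, n₂=19
s_p² = [16·3.936² + 18·3.830²]/34 = 15.0585
SE = √(s_p²·(1/17+1/19)) = 1.2955
t = (56.353−44.316)/1.2955 = 9.2914
df = 34
p-value (one-sided, H₁ less) = 1.00000
At α=0.01: p ≥ α → fail to reject H₀

reject H₀: no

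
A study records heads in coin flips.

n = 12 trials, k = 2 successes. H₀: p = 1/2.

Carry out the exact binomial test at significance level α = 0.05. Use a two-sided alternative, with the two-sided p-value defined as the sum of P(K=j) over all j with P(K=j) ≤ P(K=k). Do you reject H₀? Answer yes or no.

reject H₀: yes

Exact binomial: n=12, k=2, p₀=1/2=0.5000
P(X=j) = C(n,j)·p₀^j·(1−p₀)^(n−j); p = Σ P(X=j) over j with P(X=j) ≤ P(X=2)
p-value (two-sided) = 0.03857
At α=0.05: p < α → reject H₀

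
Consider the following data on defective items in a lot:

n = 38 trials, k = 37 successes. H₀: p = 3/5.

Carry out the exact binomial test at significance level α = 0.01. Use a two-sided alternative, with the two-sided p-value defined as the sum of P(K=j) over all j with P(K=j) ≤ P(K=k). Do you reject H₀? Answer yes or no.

Exact binomial: n=38, k=37, p₀=3/5=0.6000
P(X=j) = C(n,j)·p₀^j·(1−p₀)^(n−j); p = Σ P(X=j) over j with P(X=j) ≤ P(X=37)
p-value (two-sided) = 0.00000
At α=0.01: p < α → reject H₀

reject H₀: yes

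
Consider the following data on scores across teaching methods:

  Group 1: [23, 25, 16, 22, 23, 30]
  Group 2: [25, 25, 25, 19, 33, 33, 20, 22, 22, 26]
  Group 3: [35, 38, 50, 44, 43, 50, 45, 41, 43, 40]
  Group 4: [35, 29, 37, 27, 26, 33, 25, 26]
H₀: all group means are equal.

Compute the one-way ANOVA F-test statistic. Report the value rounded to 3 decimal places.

Group means [23.17, 25.00, 42.90, 29.75], grand mean 31.059
SSB = Σnᵢ(x̄ᵢ−x̄)² = 2156.649; SSW = ΣΣ(x−x̄ᵢ)² = 665.233
MSB = 2156.649/3 = 718.8830; MSW = 665.233/30 = 22.1744
F = MSB/MSW = 32.4194
df = (3, 30)

test statistic = 32.419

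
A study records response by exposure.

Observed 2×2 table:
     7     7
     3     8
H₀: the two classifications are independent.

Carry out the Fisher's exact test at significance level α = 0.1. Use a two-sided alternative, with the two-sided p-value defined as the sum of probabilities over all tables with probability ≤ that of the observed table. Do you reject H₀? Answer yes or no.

reject H₀: no

Margins: r₁=14, r₂=11, c₁=10, c₂=15, n=25
p_obs = C(14,7)·C(11,3)/C(25,10); sum pmf over tables with pmf ≤ p_obs
p-value (two-sided) = 0.41387
At α=0.1: p ≥ α → fail to reject H₀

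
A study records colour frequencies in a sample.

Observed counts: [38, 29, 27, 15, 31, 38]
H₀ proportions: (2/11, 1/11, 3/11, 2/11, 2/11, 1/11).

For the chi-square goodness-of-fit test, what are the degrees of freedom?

degrees of freedom = 5

df = k − 1 = 6 − 1 = 5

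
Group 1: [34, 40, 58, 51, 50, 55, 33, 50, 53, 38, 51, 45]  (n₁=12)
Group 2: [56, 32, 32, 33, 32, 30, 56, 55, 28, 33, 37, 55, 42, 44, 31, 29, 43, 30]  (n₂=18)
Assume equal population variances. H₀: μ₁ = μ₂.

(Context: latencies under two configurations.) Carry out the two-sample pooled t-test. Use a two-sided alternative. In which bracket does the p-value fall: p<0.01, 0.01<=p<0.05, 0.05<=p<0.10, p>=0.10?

p-value bracket: 0.01<=p<0.05

x̄₁=46.500, s₁=8.350, n₁=12
x̄₂=38.778, s₂=10.316, n₂=18
s_p² = [11·8.350² + 17·10.316²]/28 = 92.0040
SE = √(s_p²·(1/12+1/18)) = 3.5747
t = (46.500−38.778)/3.5747 = 2.1603
df = 28
p-value (two-sided) = 0.03946
→ bracket: 0.01<=p<0.05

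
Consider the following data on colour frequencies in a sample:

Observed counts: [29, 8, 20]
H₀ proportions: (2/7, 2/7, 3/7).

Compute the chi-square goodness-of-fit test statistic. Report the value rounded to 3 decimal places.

test statistic = 14.944

n = 57; E_i = n·p_i = [16.29, 16.29, 24.43]
χ² = (29−16.29)²/16.29 + (8−16.29)²/16.29 + (20−24.43)²/24.43 = 14.9444
df = 2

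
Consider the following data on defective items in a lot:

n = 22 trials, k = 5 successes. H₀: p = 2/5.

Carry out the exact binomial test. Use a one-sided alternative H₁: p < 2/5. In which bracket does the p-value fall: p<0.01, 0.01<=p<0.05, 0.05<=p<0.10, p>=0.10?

Exact binomial: n=22, k=5, p₀=2/5=0.4000
P(X≤5) from Σ C(n,i)·p₀^i·(1−p₀)^(n−i)
p-value (one-sided, H₁ less) = 0.07223
→ bracket: 0.05<=p<0.10

p-value bracket: 0.05<=p<0.10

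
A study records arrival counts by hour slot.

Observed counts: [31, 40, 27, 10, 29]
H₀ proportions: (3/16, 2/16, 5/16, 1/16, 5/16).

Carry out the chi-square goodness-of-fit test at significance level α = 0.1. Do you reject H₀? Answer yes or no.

n = 137; E_i = n·p_i = [25.69, 17.12, 42.81, 8.56, 42.81]
χ² = (31−25.69)²/25.69 + (40−17.12)²/17.12 + (27−42.81)²/42.81 + (10−8.56)²/8.56 + (29−42.81)²/42.81 = 42.1922
df = 4
p-value (upper-tail) = 0.00000
At α=0.1: p < α → reject H₀

reject H₀: yes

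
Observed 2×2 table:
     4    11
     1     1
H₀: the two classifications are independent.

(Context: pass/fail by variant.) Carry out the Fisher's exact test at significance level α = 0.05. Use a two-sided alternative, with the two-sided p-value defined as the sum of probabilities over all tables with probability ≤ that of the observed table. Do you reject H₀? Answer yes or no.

Margins: r₁=15, r₂=2, c₁=5, c₂=12, n=17
p_obs = C(15,4)·C(2,1)/C(17,5); sum pmf over tables with pmf ≤ p_obs
p-value (two-sided) = 0.51471
At α=0.05: p ≥ α → fail to reject H₀

reject H₀: no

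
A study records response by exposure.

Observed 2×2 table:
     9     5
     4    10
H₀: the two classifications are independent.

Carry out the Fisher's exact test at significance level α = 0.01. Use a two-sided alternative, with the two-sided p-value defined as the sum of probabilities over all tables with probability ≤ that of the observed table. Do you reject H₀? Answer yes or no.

reject H₀: no

Margins: r₁=14, r₂=14, c₁=13, c₂=15, n=28
p_obs = C(14,9)·C(14,4)/C(28,13); sum pmf over tables with pmf ≤ p_obs
p-value (two-sided) = 0.12835
At α=0.01: p ≥ α → fail to reject H₀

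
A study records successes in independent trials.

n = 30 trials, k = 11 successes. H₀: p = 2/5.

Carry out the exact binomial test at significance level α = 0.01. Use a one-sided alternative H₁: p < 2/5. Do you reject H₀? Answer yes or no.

Exact binomial: n=30, k=11, p₀=2/5=0.4000
P(X≤11) from Σ C(n,i)·p₀^i·(1−p₀)^(n−i)
p-value (one-sided, H₁ less) = 0.43109
At α=0.01: p ≥ α → fail to reject H₀

reject H₀: no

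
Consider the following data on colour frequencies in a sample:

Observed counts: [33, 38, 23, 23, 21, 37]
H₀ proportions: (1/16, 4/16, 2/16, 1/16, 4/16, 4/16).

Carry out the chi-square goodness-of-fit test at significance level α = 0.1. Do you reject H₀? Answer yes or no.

n = 175; E_i = n·p_i = [10.94, 43.75, 21.88, 10.94, 43.75, 43.75]
χ² = (33−10.94)²/10.94 + (38−43.75)²/43.75 + (23−21.88)²/21.88 + (23−10.94)²/10.94 + (21−43.75)²/43.75 + (37−43.75)²/43.75 = 71.4914
df = 5
p-value (upper-tail) = 0.00000
At α=0.1: p < α → reject H₀

reject H₀: yes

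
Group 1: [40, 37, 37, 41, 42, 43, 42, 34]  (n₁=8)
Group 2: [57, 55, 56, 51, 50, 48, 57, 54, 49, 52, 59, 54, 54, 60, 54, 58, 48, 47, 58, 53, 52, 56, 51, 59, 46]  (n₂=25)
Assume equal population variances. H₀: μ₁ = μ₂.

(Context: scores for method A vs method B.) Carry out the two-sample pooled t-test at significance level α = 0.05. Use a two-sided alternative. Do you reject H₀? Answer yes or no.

x̄₁=39.500, s₁=3.162, n₁=8
x̄₂=53.520, s₂=4.043, n₂=25
s_p² = [7·3.162² + 24·4.043²]/31 = 14.9110
SE = √(s_p²·(1/8+1/25)) = 1.5685
t = (39.500−53.520)/1.5685 = -8.9383
df = 31
p-value (two-sided) = 0.00000
At α=0.05: p < α → reject H₀

reject H₀: yes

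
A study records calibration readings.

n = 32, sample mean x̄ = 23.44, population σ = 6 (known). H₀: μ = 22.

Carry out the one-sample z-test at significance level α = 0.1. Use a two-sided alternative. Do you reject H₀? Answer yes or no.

reject H₀: no

SE = σ/√n = 6/√32 = 1.0607
z = (x̄−μ₀)/SE = (23.44−22)/1.0607 = 1.3576
p-value (two-sided) = 0.17458
At α=0.1: p ≥ α → fail to reject H₀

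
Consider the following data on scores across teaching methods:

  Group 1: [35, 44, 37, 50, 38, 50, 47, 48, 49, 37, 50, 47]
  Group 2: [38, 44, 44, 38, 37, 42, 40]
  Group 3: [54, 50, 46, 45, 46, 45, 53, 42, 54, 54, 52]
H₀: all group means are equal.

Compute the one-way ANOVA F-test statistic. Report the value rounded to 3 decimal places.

Group means [44.33, 40.43, 49.18], grand mean 45.200
SSB = Σnᵢ(x̄ᵢ−x̄)² = 342.783; SSW = ΣΣ(x−x̄ᵢ)² = 632.017
MSB = 342.783/2 = 171.3913; MSW = 632.017/27 = 23.4080
F = MSB/MSW = 7.3219
df = (2, 27)

test statistic = 7.322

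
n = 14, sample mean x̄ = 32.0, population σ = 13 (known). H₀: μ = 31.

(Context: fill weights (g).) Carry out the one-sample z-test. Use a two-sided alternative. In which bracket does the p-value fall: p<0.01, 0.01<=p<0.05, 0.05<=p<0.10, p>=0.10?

p-value bracket: p>=0.10

SE = σ/√n = 13/√14 = 3.4744
z = (x̄−μ₀)/SE = (32.0−31)/3.4744 = 0.2878
p-value (two-sided) = 0.77348
→ bracket: p>=0.10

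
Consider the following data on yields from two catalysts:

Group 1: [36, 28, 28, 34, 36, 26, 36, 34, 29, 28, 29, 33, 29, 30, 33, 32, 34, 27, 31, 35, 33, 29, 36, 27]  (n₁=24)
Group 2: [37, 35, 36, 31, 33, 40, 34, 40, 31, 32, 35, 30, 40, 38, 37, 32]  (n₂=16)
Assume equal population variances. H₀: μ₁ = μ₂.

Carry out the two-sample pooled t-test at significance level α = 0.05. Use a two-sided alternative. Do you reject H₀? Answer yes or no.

x̄₁=31.375, s₁=3.321, n₁=24
x̄₂=35.062, s₂=3.395, n₂=16
s_p² = [23·3.321² + 15·3.395²]/38 = 11.2253
SE = √(s_p²·(1/24+1/16)) = 1.0813
t = (31.375−35.062)/1.0813 = -3.4101
df = 38
p-value (two-sided) = 0.00155
At α=0.05: p < α → reject H₀

reject H₀: yes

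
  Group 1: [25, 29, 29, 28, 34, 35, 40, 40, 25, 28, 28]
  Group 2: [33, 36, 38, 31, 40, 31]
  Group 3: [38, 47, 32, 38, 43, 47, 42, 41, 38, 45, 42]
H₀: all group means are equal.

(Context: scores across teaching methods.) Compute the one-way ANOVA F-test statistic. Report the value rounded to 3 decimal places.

test statistic = 12.746

Group means [31.00, 34.83, 41.18], grand mean 35.821
SSB = Σnᵢ(x̄ᵢ−x̄)² = 577.637; SSW = ΣΣ(x−x̄ᵢ)² = 566.470
MSB = 577.637/2 = 288.8187; MSW = 566.470/25 = 22.6588
F = MSB/MSW = 12.7464
df = (2, 25)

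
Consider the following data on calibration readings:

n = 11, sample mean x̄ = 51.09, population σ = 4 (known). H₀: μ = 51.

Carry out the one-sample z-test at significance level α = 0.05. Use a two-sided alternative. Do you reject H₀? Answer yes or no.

SE = σ/√n = 4/√11 = 1.2060
z = (x̄−μ₀)/SE = (51.09−51)/1.2060 = 0.0746
p-value (two-sided) = 0.94051
At α=0.05: p ≥ α → fail to reject H₀

reject H₀: no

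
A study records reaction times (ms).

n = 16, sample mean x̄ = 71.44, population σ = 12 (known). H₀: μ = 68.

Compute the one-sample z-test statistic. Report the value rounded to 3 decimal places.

test statistic = 1.147

SE = σ/√n = 12/√16 = 3.0000
z = (x̄−μ₀)/SE = (71.44−68)/3.0000 = 1.1467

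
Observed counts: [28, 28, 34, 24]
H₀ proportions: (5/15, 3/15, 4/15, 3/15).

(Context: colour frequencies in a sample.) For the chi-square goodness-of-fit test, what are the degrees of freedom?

degrees of freedom = 3

df = k − 1 = 4 − 1 = 3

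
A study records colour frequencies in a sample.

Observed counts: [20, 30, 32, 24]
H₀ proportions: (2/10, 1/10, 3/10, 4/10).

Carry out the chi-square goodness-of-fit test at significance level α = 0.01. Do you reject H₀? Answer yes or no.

reject H₀: yes

n = 106; E_i = n·p_i = [21.20, 10.60, 31.80, 42.40]
χ² = (20−21.20)²/21.20 + (30−10.60)²/10.60 + (32−31.80)²/31.80 + (24−42.40)²/42.40 = 43.5597
df = 3
p-value (upper-tail) = 0.00000
At α=0.01: p < α → reject H₀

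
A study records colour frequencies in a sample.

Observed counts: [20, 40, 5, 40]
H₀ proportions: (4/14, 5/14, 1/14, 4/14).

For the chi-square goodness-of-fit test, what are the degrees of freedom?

df = k − 1 = 4 − 1 = 3

degrees of freedom = 3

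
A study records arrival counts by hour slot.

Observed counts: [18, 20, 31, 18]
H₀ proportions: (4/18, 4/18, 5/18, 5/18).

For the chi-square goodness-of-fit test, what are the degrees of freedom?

degrees of freedom = 3

df = k − 1 = 4 − 1 = 3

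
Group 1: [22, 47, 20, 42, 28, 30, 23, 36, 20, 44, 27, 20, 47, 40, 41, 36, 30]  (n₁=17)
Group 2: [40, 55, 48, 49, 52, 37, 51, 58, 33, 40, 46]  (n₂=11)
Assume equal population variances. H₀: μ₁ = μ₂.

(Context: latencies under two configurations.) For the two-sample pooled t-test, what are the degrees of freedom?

degrees of freedom = 26

df = n₁ + n₂ − 2 = 17 + 11 − 2 = 26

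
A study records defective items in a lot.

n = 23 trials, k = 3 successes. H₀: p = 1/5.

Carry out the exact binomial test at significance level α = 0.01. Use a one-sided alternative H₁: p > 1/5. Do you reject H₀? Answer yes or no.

Exact binomial: n=23, k=3, p₀=1/5=0.2000
P(X≥3) from Σ C(n,i)·p₀^i·(1−p₀)^(n−i)
p-value (one-sided, H₁ greater) = 0.86681
At α=0.01: p ≥ α → fail to reject H₀

reject H₀: no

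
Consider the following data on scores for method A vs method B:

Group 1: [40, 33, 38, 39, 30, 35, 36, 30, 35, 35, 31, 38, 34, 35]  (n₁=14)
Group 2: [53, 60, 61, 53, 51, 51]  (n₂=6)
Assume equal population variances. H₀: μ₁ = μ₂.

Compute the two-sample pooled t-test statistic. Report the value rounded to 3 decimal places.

x̄₁=34.929, s₁=3.174, n₁=14
x̄₂=54.833, s₂=4.491, n₂=6
s_p² = [13·3.174² + 5·4.491²]/18 = 12.8757
SE = √(s_p²·(1/14+1/6)) = 1.7509
t = (34.929−54.833)/1.7509 = -11.3683
df = 18

test statistic = -11.368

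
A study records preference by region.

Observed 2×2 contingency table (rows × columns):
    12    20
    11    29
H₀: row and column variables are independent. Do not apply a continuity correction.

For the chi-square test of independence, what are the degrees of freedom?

df = (r−1)(c−1) = (2−1)·(2−1) = 1

degrees of freedom = 1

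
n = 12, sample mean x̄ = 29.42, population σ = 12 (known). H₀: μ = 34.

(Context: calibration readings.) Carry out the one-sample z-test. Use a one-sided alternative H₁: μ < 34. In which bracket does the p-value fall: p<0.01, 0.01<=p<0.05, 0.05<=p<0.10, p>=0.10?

p-value bracket: 0.05<=p<0.10

SE = σ/√n = 12/√12 = 3.4641
z = (x̄−μ₀)/SE = (29.42−34)/3.4641 = -1.3221
p-value (one-sided, H₁ less) = 0.09306
→ bracket: 0.05<=p<0.10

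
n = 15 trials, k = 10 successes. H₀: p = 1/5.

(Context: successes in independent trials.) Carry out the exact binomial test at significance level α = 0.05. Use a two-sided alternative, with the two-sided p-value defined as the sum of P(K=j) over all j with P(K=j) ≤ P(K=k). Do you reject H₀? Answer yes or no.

Exact binomial: n=15, k=10, p₀=1/5=0.2000
P(X=j) = C(n,j)·p₀^j·(1−p₀)^(n−j); p = Σ P(X=j) over j with P(X=j) ≤ P(X=10)
p-value (two-sided) = 0.00011
At α=0.05: p < α → reject H₀

reject H₀: yes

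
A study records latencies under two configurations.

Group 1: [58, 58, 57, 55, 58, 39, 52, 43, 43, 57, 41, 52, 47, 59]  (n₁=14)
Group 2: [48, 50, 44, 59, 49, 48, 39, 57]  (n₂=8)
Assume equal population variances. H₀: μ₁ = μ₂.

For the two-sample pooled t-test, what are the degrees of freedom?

df = n₁ + n₂ − 2 = 14 + 8 − 2 = 20

degrees of freedom = 20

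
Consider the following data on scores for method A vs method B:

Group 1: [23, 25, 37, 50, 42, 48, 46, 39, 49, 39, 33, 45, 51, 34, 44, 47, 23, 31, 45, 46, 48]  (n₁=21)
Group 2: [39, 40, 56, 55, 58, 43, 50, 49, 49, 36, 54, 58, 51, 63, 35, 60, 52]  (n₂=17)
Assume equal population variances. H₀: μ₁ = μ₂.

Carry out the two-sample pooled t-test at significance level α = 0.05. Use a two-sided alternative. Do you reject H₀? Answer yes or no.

reject H₀: yes

x̄₁=40.238, s₁=8.944, n₁=21
x̄₂=49.882, s₂=8.558, n₂=17
s_p² = [20·8.944² + 16·8.558²]/36 = 76.9882
SE = √(s_p²·(1/21+1/17)) = 2.8627
t = (40.238−49.882)/2.8627 = -3.3690
df = 36
p-value (two-sided) = 0.00181
At α=0.05: p < α → reject H₀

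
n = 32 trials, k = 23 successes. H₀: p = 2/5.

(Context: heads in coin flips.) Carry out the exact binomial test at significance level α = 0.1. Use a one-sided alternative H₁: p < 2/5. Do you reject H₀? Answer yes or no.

reject H₀: no

Exact binomial: n=32, k=23, p₀=2/5=0.4000
P(X≤23) from Σ C(n,i)·p₀^i·(1−p₀)^(n−i)
p-value (one-sided, H₁ less) = 0.99994
At α=0.1: p ≥ α → fail to reject H₀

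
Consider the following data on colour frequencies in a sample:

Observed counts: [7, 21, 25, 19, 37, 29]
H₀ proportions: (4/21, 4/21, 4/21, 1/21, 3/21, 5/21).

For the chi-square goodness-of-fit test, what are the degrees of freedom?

degrees of freedom = 5

df = k − 1 = 6 − 1 = 5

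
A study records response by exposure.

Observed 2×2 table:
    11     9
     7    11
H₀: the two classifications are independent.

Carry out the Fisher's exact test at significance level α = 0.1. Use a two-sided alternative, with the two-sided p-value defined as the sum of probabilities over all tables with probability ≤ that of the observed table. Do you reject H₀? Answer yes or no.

reject H₀: no

Margins: r₁=20, r₂=18, c₁=18, c₂=20, n=38
p_obs = C(20,11)·C(18,7)/C(38,18); sum pmf over tables with pmf ≤ p_obs
p-value (two-sided) = 0.35187
At α=0.1: p ≥ α → fail to reject H₀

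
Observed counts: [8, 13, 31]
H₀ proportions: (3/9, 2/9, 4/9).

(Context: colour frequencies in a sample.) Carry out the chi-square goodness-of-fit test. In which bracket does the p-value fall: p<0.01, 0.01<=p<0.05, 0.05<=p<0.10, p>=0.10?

n = 52; E_i = n·p_i = [17.33, 11.56, 23.11]
χ² = (8−17.33)²/17.33 + (13−11.56)²/11.56 + (31−23.11)²/23.11 = 7.8990
df = 2
p-value (upper-tail) = 0.01926
→ bracket: 0.01<=p<0.05

p-value bracket: 0.01<=p<0.05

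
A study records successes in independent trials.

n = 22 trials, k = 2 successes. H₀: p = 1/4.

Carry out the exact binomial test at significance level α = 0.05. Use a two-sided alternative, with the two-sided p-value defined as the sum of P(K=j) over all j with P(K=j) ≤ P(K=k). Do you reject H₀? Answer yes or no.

Exact binomial: n=22, k=2, p₀=1/4=0.2500
P(X=j) = C(n,j)·p₀^j·(1−p₀)^(n−j); p = Σ P(X=j) over j with P(X=j) ≤ P(X=2)
p-value (two-sided) = 0.13524
At α=0.05: p ≥ α → fail to reject H₀

reject H₀: no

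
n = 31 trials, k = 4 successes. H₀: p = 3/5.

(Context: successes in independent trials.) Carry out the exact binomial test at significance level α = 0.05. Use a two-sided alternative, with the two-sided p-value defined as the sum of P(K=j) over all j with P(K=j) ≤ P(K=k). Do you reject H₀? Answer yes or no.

Exact binomial: n=31, k=4, p₀=3/5=0.6000
P(X=j) = C(n,j)·p₀^j·(1−p₀)^(n−j); p = Σ P(X=j) over j with P(X=j) ≤ P(X=4)
p-value (two-sided) = 0.00000
At α=0.05: p < α → reject H₀

reject H₀: yes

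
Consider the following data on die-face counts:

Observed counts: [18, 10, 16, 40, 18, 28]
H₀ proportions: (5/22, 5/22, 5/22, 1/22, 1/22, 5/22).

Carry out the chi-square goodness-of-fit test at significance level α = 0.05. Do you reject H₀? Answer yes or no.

reject H₀: yes

n = 130; E_i = n·p_i = [29.55, 29.55, 29.55, 5.91, 5.91, 29.55]
χ² = (18−29.55)²/29.55 + (10−29.55)²/29.55 + (16−29.55)²/29.55 + (40−5.91)²/5.91 + (18−5.91)²/5.91 + (28−29.55)²/29.55 = 245.1508
df = 5
p-value (upper-tail) = 0.00000
At α=0.05: p < α → reject H₀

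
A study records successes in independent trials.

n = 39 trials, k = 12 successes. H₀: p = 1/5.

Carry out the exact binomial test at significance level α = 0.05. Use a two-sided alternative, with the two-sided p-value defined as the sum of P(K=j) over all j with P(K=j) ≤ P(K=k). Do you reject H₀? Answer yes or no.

Exact binomial: n=39, k=12, p₀=1/5=0.2000
P(X=j) = C(n,j)·p₀^j·(1−p₀)^(n−j); p = Σ P(X=j) over j with P(X=j) ≤ P(X=12)
p-value (two-sided) = 0.10743
At α=0.05: p ≥ α → fail to reject H₀

reject H₀: no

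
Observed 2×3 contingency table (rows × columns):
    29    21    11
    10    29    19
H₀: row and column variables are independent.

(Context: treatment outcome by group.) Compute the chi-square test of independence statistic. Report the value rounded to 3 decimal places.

Row totals [61, 58], col totals [39, 50, 30], n=119
χ² = (29−19.99)²/19.99 + (21−25.63)²/25.63 + (11−15.38)²/15.38 + (10−19.01)²/19.01 + (29−24.37)²/24.37 + (19−14.62)²/14.62 = 12.6021
df = 2

test statistic = 12.602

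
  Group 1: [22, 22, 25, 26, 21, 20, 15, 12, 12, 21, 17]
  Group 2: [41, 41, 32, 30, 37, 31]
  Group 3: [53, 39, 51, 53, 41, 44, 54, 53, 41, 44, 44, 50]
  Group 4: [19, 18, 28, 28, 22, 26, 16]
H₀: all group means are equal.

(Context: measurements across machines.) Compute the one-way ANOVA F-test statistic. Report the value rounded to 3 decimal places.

test statistic = 66.268

Group means [19.36, 35.33, 47.25, 22.43], grand mean 31.917
SSB = Σnᵢ(x̄ᵢ−x̄)² = 5254.907; SSW = ΣΣ(x−x̄ᵢ)² = 845.843
MSB = 5254.907/3 = 1751.6356; MSW = 845.843/32 = 26.4326
F = MSB/MSW = 66.2680
df = (3, 32)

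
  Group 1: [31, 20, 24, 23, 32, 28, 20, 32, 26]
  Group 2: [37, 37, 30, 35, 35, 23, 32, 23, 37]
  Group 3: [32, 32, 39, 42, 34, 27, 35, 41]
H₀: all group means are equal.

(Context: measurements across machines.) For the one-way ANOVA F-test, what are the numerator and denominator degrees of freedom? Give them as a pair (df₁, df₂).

k = 3 groups, N = 26 total
df = (k−1, N−k) = (3−1, 26−3) = (2, 23)

degrees of freedom = [2, 23]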